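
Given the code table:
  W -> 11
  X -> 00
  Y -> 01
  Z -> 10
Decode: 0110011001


Decoding:
01 -> Y
10 -> Z
01 -> Y
10 -> Z
01 -> Y


Result: YZYZY


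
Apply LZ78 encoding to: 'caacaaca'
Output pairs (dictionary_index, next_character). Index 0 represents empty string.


LZ78 encoding steps:
Dictionary: {0: ''}
Step 1: w='' (idx 0), next='c' -> output (0, 'c'), add 'c' as idx 1
Step 2: w='' (idx 0), next='a' -> output (0, 'a'), add 'a' as idx 2
Step 3: w='a' (idx 2), next='c' -> output (2, 'c'), add 'ac' as idx 3
Step 4: w='a' (idx 2), next='a' -> output (2, 'a'), add 'aa' as idx 4
Step 5: w='c' (idx 1), next='a' -> output (1, 'a'), add 'ca' as idx 5


Encoded: [(0, 'c'), (0, 'a'), (2, 'c'), (2, 'a'), (1, 'a')]


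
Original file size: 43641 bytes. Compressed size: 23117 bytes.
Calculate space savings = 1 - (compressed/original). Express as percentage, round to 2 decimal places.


ratio = compressed/original = 23117/43641 = 0.529708
savings = 1 - ratio = 1 - 0.529708 = 0.470292
as a percentage: 0.470292 * 100 = 47.03%

Space savings = 1 - 23117/43641 = 47.03%


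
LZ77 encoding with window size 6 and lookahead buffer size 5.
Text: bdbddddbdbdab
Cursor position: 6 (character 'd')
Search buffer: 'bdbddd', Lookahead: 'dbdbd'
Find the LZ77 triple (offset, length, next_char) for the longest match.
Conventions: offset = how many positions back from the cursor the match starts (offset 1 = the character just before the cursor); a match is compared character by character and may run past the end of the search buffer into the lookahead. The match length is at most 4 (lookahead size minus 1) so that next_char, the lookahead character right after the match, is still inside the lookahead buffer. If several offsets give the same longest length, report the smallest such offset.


Try each offset into the search buffer:
  offset=1 (pos 5, char 'd'): match length 1
  offset=2 (pos 4, char 'd'): match length 1
  offset=3 (pos 3, char 'd'): match length 1
  offset=4 (pos 2, char 'b'): match length 0
  offset=5 (pos 1, char 'd'): match length 3
  offset=6 (pos 0, char 'b'): match length 0
Longest match has length 3 at offset 5.
next_char = character at position 6 + 3 = 9 -> 'b'

Best match: offset=5, length=3 (matching 'dbd' starting at position 1)
LZ77 triple: (5, 3, 'b')


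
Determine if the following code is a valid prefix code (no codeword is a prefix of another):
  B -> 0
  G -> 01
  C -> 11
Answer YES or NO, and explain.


Checking each pair (does one codeword prefix another?):
  B='0' vs G='01': prefix -- VIOLATION

NO -- this is NOT a valid prefix code. B (0) is a prefix of G (01).


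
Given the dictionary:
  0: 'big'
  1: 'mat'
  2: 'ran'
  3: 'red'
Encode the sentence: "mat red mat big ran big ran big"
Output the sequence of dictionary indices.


Look up each word in the dictionary:
  'mat' -> 1
  'red' -> 3
  'mat' -> 1
  'big' -> 0
  'ran' -> 2
  'big' -> 0
  'ran' -> 2
  'big' -> 0

Encoded: [1, 3, 1, 0, 2, 0, 2, 0]


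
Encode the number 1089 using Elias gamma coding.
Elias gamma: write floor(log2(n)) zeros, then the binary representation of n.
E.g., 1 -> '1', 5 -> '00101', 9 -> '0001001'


num_bits = floor(log2(1089)) + 1 = 11
leading_zeros = num_bits - 1 = 10
binary(1089) = 10001000001

Elias gamma(1089) = '0000000000' + '10001000001' = 000000000010001000001 (21 bits)


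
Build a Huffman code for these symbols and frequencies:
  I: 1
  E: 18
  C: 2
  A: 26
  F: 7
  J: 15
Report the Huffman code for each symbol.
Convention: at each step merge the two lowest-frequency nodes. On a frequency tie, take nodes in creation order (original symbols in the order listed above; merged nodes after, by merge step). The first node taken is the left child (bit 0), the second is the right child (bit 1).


Huffman tree construction:
Step 1: Merge I(1) + C(2) = 3
Step 2: Merge (I+C)(3) + F(7) = 10
Step 3: Merge ((I+C)+F)(10) + J(15) = 25
Step 4: Merge E(18) + (((I+C)+F)+J)(25) = 43
Step 5: Merge A(26) + (E+(((I+C)+F)+J))(43) = 69
Read each symbol's code off the tree from the root (left child = 0, right child = 1).

Codes:
  I: 11000 (length 5)
  E: 10 (length 2)
  C: 11001 (length 5)
  A: 0 (length 1)
  F: 1101 (length 4)
  J: 111 (length 3)
Average code length: 150/69 = 2.1739 bits/symbol


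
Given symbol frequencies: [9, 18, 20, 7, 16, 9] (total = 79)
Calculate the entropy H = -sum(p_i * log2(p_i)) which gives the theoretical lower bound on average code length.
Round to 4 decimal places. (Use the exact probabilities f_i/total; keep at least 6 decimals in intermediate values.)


Per-symbol terms -p_i * log2(p_i) with p_i = f_i/79:
  p = 9/79 = 0.113924: log2(p) = -3.133856, -p*log2(p) = 0.357022
  p = 18/79 = 0.227848: log2(p) = -2.133856, -p*log2(p) = 0.486195
  p = 20/79 = 0.253165: log2(p) = -1.981853, -p*log2(p) = 0.501735
  p = 7/79 = 0.088608: log2(p) = -3.496426, -p*log2(p) = 0.309810
  p = 16/79 = 0.202532: log2(p) = -2.303781, -p*log2(p) = 0.466589
  p = 9/79 = 0.113924: log2(p) = -3.133856, -p*log2(p) = 0.357022
H = 0.357022 + 0.486195 + 0.501735 + 0.309810 + 0.466589 + 0.357022 = 2.478373

H = 2.4784 bits/symbol


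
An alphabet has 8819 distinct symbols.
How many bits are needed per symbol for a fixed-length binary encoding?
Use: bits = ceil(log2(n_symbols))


log2(8819) = 13.1064
Bracket: 2^13 = 8192 < 8819 <= 2^14 = 16384
So ceil(log2(8819)) = 14

bits = ceil(log2(8819)) = ceil(13.1064) = 14 bits


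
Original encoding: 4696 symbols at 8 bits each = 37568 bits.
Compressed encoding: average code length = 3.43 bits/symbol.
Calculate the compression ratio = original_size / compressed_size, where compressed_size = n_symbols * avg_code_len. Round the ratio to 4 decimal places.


original_size = n_symbols * orig_bits = 4696 * 8 = 37568 bits
compressed_size = n_symbols * avg_code_len = 4696 * 3.43 = 16107.28 bits
ratio = original_size / compressed_size = 37568 / 16107.28 = 2.3324

Compression ratio = 2.3324


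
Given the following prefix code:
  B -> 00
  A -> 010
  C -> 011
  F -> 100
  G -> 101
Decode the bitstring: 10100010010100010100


Decoding step by step:
Bits 101 -> G
Bits 00 -> B
Bits 010 -> A
Bits 010 -> A
Bits 100 -> F
Bits 010 -> A
Bits 100 -> F


Decoded message: GBAAFAF


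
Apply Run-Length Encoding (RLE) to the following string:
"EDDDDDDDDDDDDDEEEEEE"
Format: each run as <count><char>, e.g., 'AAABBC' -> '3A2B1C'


Scanning runs left to right:
  i=0: run of 'E' x 1 -> '1E'
  i=1: run of 'D' x 13 -> '13D'
  i=14: run of 'E' x 6 -> '6E'

RLE = 1E13D6E


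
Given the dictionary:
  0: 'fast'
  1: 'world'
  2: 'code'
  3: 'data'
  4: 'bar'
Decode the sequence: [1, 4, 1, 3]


Look up each index in the dictionary:
  1 -> 'world'
  4 -> 'bar'
  1 -> 'world'
  3 -> 'data'

Decoded: "world bar world data"


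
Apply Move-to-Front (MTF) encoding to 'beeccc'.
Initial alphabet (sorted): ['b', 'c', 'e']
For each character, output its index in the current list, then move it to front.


MTF encoding:
'b': index 0 in ['b', 'c', 'e'] -> ['b', 'c', 'e']
'e': index 2 in ['b', 'c', 'e'] -> ['e', 'b', 'c']
'e': index 0 in ['e', 'b', 'c'] -> ['e', 'b', 'c']
'c': index 2 in ['e', 'b', 'c'] -> ['c', 'e', 'b']
'c': index 0 in ['c', 'e', 'b'] -> ['c', 'e', 'b']
'c': index 0 in ['c', 'e', 'b'] -> ['c', 'e', 'b']


Output: [0, 2, 0, 2, 0, 0]


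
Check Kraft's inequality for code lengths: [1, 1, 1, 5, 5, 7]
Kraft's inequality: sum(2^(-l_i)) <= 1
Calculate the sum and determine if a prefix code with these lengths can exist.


Sum = 2^(-1) + 2^(-1) + 2^(-1) + 2^(-5) + 2^(-5) + 2^(-7)
    = 0.5 + 0.5 + 0.5 + 0.03125 + 0.03125 + 0.0078125
    = 201/128 = 1.5703125
Since 1.5703125 > 1, Kraft's inequality is NOT satisfied.
A prefix code with these lengths CANNOT exist.

Kraft sum = 1.5703125. Not satisfied.


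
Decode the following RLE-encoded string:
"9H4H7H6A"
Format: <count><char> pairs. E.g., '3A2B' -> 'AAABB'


Expanding each <count><char> pair:
  9H -> 'HHHHHHHHH'
  4H -> 'HHHH'
  7H -> 'HHHHHHH'
  6A -> 'AAAAAA'

Decoded = HHHHHHHHHHHHHHHHHHHHAAAAAA


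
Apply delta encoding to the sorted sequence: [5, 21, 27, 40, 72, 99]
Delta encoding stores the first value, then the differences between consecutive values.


First value: 5
Deltas:
  21 - 5 = 16
  27 - 21 = 6
  40 - 27 = 13
  72 - 40 = 32
  99 - 72 = 27


Delta encoded: [5, 16, 6, 13, 32, 27]


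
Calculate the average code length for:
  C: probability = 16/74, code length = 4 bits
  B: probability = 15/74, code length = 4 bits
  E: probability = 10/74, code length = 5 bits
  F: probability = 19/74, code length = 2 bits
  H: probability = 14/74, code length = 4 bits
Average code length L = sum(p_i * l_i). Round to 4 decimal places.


Weighted contributions p_i * l_i:
  C: (16/74) * 4 = 64/74
  B: (15/74) * 4 = 60/74
  E: (10/74) * 5 = 50/74
  F: (19/74) * 2 = 38/74
  H: (14/74) * 4 = 56/74
Sum = (64 + 60 + 50 + 38 + 56)/74 = 268/74

L = 268/74 = 3.6216 bits/symbol


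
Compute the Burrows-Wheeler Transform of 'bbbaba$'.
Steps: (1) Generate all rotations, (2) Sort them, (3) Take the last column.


Rotations (sorted):
  0: $bbbaba -> last char: a
  1: a$bbbab -> last char: b
  2: aba$bbb -> last char: b
  3: ba$bbba -> last char: a
  4: baba$bb -> last char: b
  5: bbaba$b -> last char: b
  6: bbbaba$ -> last char: $


BWT = abbabb$


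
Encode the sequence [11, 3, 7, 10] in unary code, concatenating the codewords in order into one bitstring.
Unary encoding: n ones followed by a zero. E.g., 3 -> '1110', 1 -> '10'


Encode each number as n ones followed by a terminating 0:
  11 -> 111111111110 (12 bits)
  3 -> 1110 (4 bits)
  7 -> 11111110 (8 bits)
  10 -> 11111111110 (11 bits)
Total length = 12 + 4 + 8 + 11 = 35 bits.

Unary([11, 3, 7, 10]) = 11111111111011101111111011111111110 (35 bits)


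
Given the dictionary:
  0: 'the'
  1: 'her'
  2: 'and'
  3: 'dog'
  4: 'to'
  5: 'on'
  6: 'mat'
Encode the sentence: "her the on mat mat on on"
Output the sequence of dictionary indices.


Look up each word in the dictionary:
  'her' -> 1
  'the' -> 0
  'on' -> 5
  'mat' -> 6
  'mat' -> 6
  'on' -> 5
  'on' -> 5

Encoded: [1, 0, 5, 6, 6, 5, 5]


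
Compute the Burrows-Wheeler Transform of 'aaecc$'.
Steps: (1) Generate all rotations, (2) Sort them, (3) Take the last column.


Rotations (sorted):
  0: $aaecc -> last char: c
  1: aaecc$ -> last char: $
  2: aecc$a -> last char: a
  3: c$aaec -> last char: c
  4: cc$aae -> last char: e
  5: ecc$aa -> last char: a


BWT = c$acea


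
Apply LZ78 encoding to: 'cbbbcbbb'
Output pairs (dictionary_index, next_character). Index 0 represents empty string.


LZ78 encoding steps:
Dictionary: {0: ''}
Step 1: w='' (idx 0), next='c' -> output (0, 'c'), add 'c' as idx 1
Step 2: w='' (idx 0), next='b' -> output (0, 'b'), add 'b' as idx 2
Step 3: w='b' (idx 2), next='b' -> output (2, 'b'), add 'bb' as idx 3
Step 4: w='c' (idx 1), next='b' -> output (1, 'b'), add 'cb' as idx 4
Step 5: w='bb' (idx 3), end of input -> output (3, '')


Encoded: [(0, 'c'), (0, 'b'), (2, 'b'), (1, 'b'), (3, '')]


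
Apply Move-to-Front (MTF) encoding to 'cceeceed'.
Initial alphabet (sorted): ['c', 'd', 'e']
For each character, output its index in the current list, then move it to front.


MTF encoding:
'c': index 0 in ['c', 'd', 'e'] -> ['c', 'd', 'e']
'c': index 0 in ['c', 'd', 'e'] -> ['c', 'd', 'e']
'e': index 2 in ['c', 'd', 'e'] -> ['e', 'c', 'd']
'e': index 0 in ['e', 'c', 'd'] -> ['e', 'c', 'd']
'c': index 1 in ['e', 'c', 'd'] -> ['c', 'e', 'd']
'e': index 1 in ['c', 'e', 'd'] -> ['e', 'c', 'd']
'e': index 0 in ['e', 'c', 'd'] -> ['e', 'c', 'd']
'd': index 2 in ['e', 'c', 'd'] -> ['d', 'e', 'c']


Output: [0, 0, 2, 0, 1, 1, 0, 2]


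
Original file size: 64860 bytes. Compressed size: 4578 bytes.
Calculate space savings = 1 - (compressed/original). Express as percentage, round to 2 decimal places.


ratio = compressed/original = 4578/64860 = 0.070583
savings = 1 - ratio = 1 - 0.070583 = 0.929417
as a percentage: 0.929417 * 100 = 92.94%

Space savings = 1 - 4578/64860 = 92.94%


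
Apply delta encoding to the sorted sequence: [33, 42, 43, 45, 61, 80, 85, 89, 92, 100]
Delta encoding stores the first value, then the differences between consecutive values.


First value: 33
Deltas:
  42 - 33 = 9
  43 - 42 = 1
  45 - 43 = 2
  61 - 45 = 16
  80 - 61 = 19
  85 - 80 = 5
  89 - 85 = 4
  92 - 89 = 3
  100 - 92 = 8


Delta encoded: [33, 9, 1, 2, 16, 19, 5, 4, 3, 8]


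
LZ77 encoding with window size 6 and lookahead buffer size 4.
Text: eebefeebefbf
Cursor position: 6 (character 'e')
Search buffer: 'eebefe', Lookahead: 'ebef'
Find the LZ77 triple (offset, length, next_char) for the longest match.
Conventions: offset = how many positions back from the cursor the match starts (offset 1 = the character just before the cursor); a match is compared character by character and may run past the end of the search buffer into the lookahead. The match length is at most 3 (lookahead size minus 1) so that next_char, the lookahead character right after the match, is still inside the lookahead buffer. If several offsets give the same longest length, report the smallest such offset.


Try each offset into the search buffer:
  offset=1 (pos 5, char 'e'): match length 1
  offset=2 (pos 4, char 'f'): match length 0
  offset=3 (pos 3, char 'e'): match length 1
  offset=4 (pos 2, char 'b'): match length 0
  offset=5 (pos 1, char 'e'): match length 3
  offset=6 (pos 0, char 'e'): match length 1
Longest match has length 3 at offset 5.
next_char = character at position 6 + 3 = 9 -> 'f'

Best match: offset=5, length=3 (matching 'ebe' starting at position 1)
LZ77 triple: (5, 3, 'f')


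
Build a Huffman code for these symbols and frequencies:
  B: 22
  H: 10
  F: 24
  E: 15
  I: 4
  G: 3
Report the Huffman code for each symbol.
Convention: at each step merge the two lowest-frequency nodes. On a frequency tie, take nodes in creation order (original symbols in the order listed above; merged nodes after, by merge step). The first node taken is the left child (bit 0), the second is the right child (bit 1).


Huffman tree construction:
Step 1: Merge G(3) + I(4) = 7
Step 2: Merge (G+I)(7) + H(10) = 17
Step 3: Merge E(15) + ((G+I)+H)(17) = 32
Step 4: Merge B(22) + F(24) = 46
Step 5: Merge (E+((G+I)+H))(32) + (B+F)(46) = 78
Read each symbol's code off the tree from the root (left child = 0, right child = 1).

Codes:
  B: 10 (length 2)
  H: 011 (length 3)
  F: 11 (length 2)
  E: 00 (length 2)
  I: 0101 (length 4)
  G: 0100 (length 4)
Average code length: 180/78 = 2.3077 bits/symbol


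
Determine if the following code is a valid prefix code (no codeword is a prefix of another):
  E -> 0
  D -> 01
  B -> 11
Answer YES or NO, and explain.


Checking each pair (does one codeword prefix another?):
  E='0' vs D='01': prefix -- VIOLATION

NO -- this is NOT a valid prefix code. E (0) is a prefix of D (01).


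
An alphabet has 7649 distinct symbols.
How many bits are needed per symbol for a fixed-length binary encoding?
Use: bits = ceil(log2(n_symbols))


log2(7649) = 12.9011
Bracket: 2^12 = 4096 < 7649 <= 2^13 = 8192
So ceil(log2(7649)) = 13

bits = ceil(log2(7649)) = ceil(12.9011) = 13 bits


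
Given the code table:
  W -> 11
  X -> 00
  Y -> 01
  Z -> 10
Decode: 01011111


Decoding:
01 -> Y
01 -> Y
11 -> W
11 -> W


Result: YYWW


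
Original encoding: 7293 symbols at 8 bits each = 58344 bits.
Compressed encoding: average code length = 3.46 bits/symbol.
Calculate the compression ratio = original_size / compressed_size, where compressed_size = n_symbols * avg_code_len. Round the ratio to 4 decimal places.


original_size = n_symbols * orig_bits = 7293 * 8 = 58344 bits
compressed_size = n_symbols * avg_code_len = 7293 * 3.46 = 25233.78 bits
ratio = original_size / compressed_size = 58344 / 25233.78 = 2.3121

Compression ratio = 2.3121


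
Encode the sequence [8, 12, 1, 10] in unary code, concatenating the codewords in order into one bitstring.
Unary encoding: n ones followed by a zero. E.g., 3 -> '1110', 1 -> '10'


Encode each number as n ones followed by a terminating 0:
  8 -> 111111110 (9 bits)
  12 -> 1111111111110 (13 bits)
  1 -> 10 (2 bits)
  10 -> 11111111110 (11 bits)
Total length = 9 + 13 + 2 + 11 = 35 bits.

Unary([8, 12, 1, 10]) = 11111111011111111111101011111111110 (35 bits)


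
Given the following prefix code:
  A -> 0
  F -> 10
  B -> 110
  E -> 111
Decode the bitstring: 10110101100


Decoding step by step:
Bits 10 -> F
Bits 110 -> B
Bits 10 -> F
Bits 110 -> B
Bits 0 -> A


Decoded message: FBFBA


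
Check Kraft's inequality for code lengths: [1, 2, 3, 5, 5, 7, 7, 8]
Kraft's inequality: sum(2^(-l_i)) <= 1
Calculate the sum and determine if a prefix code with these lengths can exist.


Sum = 2^(-1) + 2^(-2) + 2^(-3) + 2^(-5) + 2^(-5) + 2^(-7) + 2^(-7) + 2^(-8)
    = 0.5 + 0.25 + 0.125 + 0.03125 + 0.03125 + 0.0078125 + 0.0078125 + 0.00390625
    = 245/256 = 0.95703125
Since 0.95703125 <= 1, Kraft's inequality IS satisfied.
A prefix code with these lengths CAN exist.

Kraft sum = 0.95703125. Satisfied.


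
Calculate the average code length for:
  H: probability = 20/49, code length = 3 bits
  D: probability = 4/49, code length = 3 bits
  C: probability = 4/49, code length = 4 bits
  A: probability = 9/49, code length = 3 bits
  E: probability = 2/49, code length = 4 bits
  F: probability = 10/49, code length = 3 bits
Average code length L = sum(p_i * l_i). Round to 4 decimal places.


Weighted contributions p_i * l_i:
  H: (20/49) * 3 = 60/49
  D: (4/49) * 3 = 12/49
  C: (4/49) * 4 = 16/49
  A: (9/49) * 3 = 27/49
  E: (2/49) * 4 = 8/49
  F: (10/49) * 3 = 30/49
Sum = (60 + 12 + 16 + 27 + 8 + 30)/49 = 153/49

L = 153/49 = 3.1224 bits/symbol


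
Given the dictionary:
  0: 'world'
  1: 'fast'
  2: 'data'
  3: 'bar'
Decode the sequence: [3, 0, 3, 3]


Look up each index in the dictionary:
  3 -> 'bar'
  0 -> 'world'
  3 -> 'bar'
  3 -> 'bar'

Decoded: "bar world bar bar"


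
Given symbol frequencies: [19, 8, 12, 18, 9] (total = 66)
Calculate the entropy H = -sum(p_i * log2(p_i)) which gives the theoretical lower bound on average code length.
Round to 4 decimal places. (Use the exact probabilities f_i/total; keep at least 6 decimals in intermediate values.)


Per-symbol terms -p_i * log2(p_i) with p_i = f_i/66:
  p = 19/66 = 0.287879: log2(p) = -1.796467, -p*log2(p) = 0.517165
  p = 8/66 = 0.121212: log2(p) = -3.044394, -p*log2(p) = 0.369017
  p = 12/66 = 0.181818: log2(p) = -2.459432, -p*log2(p) = 0.447169
  p = 18/66 = 0.272727: log2(p) = -1.874469, -p*log2(p) = 0.511219
  p = 9/66 = 0.136364: log2(p) = -2.874469, -p*log2(p) = 0.391973
H = 0.517165 + 0.369017 + 0.447169 + 0.511219 + 0.391973 = 2.236543

H = 2.2365 bits/symbol


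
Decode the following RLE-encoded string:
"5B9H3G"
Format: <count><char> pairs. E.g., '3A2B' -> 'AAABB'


Expanding each <count><char> pair:
  5B -> 'BBBBB'
  9H -> 'HHHHHHHHH'
  3G -> 'GGG'

Decoded = BBBBBHHHHHHHHHGGG


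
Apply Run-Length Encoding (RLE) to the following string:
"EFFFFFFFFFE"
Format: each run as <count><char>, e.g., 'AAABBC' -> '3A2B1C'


Scanning runs left to right:
  i=0: run of 'E' x 1 -> '1E'
  i=1: run of 'F' x 9 -> '9F'
  i=10: run of 'E' x 1 -> '1E'

RLE = 1E9F1E


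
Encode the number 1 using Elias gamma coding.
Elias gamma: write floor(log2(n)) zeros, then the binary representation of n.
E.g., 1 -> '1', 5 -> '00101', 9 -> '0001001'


num_bits = floor(log2(1)) + 1 = 1
leading_zeros = num_bits - 1 = 0
binary(1) = 1

Elias gamma(1) = '' + '1' = 1 (1 bits)


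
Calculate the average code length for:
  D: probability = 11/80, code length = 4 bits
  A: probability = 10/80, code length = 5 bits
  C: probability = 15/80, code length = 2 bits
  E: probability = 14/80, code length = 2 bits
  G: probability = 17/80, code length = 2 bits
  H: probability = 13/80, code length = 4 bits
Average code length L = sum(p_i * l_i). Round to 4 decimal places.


Weighted contributions p_i * l_i:
  D: (11/80) * 4 = 44/80
  A: (10/80) * 5 = 50/80
  C: (15/80) * 2 = 30/80
  E: (14/80) * 2 = 28/80
  G: (17/80) * 2 = 34/80
  H: (13/80) * 4 = 52/80
Sum = (44 + 50 + 30 + 28 + 34 + 52)/80 = 238/80

L = 238/80 = 2.9750 bits/symbol


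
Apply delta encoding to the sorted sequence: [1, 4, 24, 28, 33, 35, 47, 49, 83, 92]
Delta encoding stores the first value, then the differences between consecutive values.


First value: 1
Deltas:
  4 - 1 = 3
  24 - 4 = 20
  28 - 24 = 4
  33 - 28 = 5
  35 - 33 = 2
  47 - 35 = 12
  49 - 47 = 2
  83 - 49 = 34
  92 - 83 = 9


Delta encoded: [1, 3, 20, 4, 5, 2, 12, 2, 34, 9]


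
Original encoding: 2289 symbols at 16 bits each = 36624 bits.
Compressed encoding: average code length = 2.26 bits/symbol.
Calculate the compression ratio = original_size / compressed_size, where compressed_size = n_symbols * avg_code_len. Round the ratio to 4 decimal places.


original_size = n_symbols * orig_bits = 2289 * 16 = 36624 bits
compressed_size = n_symbols * avg_code_len = 2289 * 2.26 = 5173.14 bits
ratio = original_size / compressed_size = 36624 / 5173.14 = 7.0796

Compression ratio = 7.0796


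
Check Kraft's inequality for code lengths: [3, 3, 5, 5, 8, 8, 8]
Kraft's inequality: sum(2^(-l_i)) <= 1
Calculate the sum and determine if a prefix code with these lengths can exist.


Sum = 2^(-3) + 2^(-3) + 2^(-5) + 2^(-5) + 2^(-8) + 2^(-8) + 2^(-8)
    = 0.125 + 0.125 + 0.03125 + 0.03125 + 0.00390625 + 0.00390625 + 0.00390625
    = 83/256 = 0.32421875
Since 0.32421875 <= 1, Kraft's inequality IS satisfied.
A prefix code with these lengths CAN exist.

Kraft sum = 0.32421875. Satisfied.


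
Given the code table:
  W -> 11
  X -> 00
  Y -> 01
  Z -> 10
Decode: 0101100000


Decoding:
01 -> Y
01 -> Y
10 -> Z
00 -> X
00 -> X


Result: YYZXX


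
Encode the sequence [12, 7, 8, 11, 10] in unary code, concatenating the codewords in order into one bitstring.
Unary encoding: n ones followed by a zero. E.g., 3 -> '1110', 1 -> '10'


Encode each number as n ones followed by a terminating 0:
  12 -> 1111111111110 (13 bits)
  7 -> 11111110 (8 bits)
  8 -> 111111110 (9 bits)
  11 -> 111111111110 (12 bits)
  10 -> 11111111110 (11 bits)
Total length = 13 + 8 + 9 + 12 + 11 = 53 bits.

Unary([12, 7, 8, 11, 10]) = 11111111111101111111011111111011111111111011111111110 (53 bits)


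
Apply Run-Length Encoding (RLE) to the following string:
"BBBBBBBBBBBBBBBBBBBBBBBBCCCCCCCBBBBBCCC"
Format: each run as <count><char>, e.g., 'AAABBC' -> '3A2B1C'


Scanning runs left to right:
  i=0: run of 'B' x 24 -> '24B'
  i=24: run of 'C' x 7 -> '7C'
  i=31: run of 'B' x 5 -> '5B'
  i=36: run of 'C' x 3 -> '3C'

RLE = 24B7C5B3C


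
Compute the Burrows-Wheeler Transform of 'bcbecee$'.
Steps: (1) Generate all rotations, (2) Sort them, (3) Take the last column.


Rotations (sorted):
  0: $bcbecee -> last char: e
  1: bcbecee$ -> last char: $
  2: becee$bc -> last char: c
  3: cbecee$b -> last char: b
  4: cee$bcbe -> last char: e
  5: e$bcbece -> last char: e
  6: ecee$bcb -> last char: b
  7: ee$bcbec -> last char: c


BWT = e$cbeebc


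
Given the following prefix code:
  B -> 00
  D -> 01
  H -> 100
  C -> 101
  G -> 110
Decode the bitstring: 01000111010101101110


Decoding step by step:
Bits 01 -> D
Bits 00 -> B
Bits 01 -> D
Bits 110 -> G
Bits 101 -> C
Bits 01 -> D
Bits 101 -> C
Bits 110 -> G


Decoded message: DBDGCDCG


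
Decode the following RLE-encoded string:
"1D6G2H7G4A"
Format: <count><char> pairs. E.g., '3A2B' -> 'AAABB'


Expanding each <count><char> pair:
  1D -> 'D'
  6G -> 'GGGGGG'
  2H -> 'HH'
  7G -> 'GGGGGGG'
  4A -> 'AAAA'

Decoded = DGGGGGGHHGGGGGGGAAAA


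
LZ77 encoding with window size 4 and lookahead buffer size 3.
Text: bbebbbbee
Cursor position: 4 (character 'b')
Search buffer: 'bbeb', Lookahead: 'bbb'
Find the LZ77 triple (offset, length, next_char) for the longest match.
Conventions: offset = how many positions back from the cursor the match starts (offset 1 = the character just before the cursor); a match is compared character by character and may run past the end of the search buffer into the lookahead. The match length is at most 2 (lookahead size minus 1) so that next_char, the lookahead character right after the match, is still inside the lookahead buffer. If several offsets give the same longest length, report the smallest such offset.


Try each offset into the search buffer:
  offset=1 (pos 3, char 'b'): match length 2
  offset=2 (pos 2, char 'e'): match length 0
  offset=3 (pos 1, char 'b'): match length 1
  offset=4 (pos 0, char 'b'): match length 2
Longest match has length 2, found at offsets 1, 4; take the smallest, offset 1.
next_char = character at position 4 + 2 = 6 -> 'b'

Best match: offset=1, length=2 (matching 'bb' starting at position 3)
LZ77 triple: (1, 2, 'b')


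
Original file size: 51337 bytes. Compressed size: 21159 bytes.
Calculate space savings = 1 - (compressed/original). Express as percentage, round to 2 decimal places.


ratio = compressed/original = 21159/51337 = 0.412159
savings = 1 - ratio = 1 - 0.412159 = 0.587841
as a percentage: 0.587841 * 100 = 58.78%

Space savings = 1 - 21159/51337 = 58.78%


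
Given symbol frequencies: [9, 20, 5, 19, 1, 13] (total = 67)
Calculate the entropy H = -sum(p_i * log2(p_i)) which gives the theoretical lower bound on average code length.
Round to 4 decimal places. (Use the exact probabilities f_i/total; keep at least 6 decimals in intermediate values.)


Per-symbol terms -p_i * log2(p_i) with p_i = f_i/67:
  p = 9/67 = 0.134328: log2(p) = -2.896164, -p*log2(p) = 0.389037
  p = 20/67 = 0.298507: log2(p) = -1.744161, -p*log2(p) = 0.520645
  p = 5/67 = 0.074627: log2(p) = -3.744161, -p*log2(p) = 0.279415
  p = 19/67 = 0.283582: log2(p) = -1.818162, -p*log2(p) = 0.515598
  p = 1/67 = 0.014925: log2(p) = -6.066089, -p*log2(p) = 0.090539
  p = 13/67 = 0.194030: log2(p) = -2.365649, -p*log2(p) = 0.459007
H = 0.389037 + 0.520645 + 0.279415 + 0.515598 + 0.090539 + 0.459007 = 2.254241

H = 2.2542 bits/symbol


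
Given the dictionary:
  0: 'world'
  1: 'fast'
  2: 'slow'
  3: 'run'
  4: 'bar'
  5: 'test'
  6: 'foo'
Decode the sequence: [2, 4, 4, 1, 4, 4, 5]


Look up each index in the dictionary:
  2 -> 'slow'
  4 -> 'bar'
  4 -> 'bar'
  1 -> 'fast'
  4 -> 'bar'
  4 -> 'bar'
  5 -> 'test'

Decoded: "slow bar bar fast bar bar test"


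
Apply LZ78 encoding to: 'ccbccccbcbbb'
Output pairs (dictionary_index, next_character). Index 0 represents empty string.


LZ78 encoding steps:
Dictionary: {0: ''}
Step 1: w='' (idx 0), next='c' -> output (0, 'c'), add 'c' as idx 1
Step 2: w='c' (idx 1), next='b' -> output (1, 'b'), add 'cb' as idx 2
Step 3: w='c' (idx 1), next='c' -> output (1, 'c'), add 'cc' as idx 3
Step 4: w='cc' (idx 3), next='b' -> output (3, 'b'), add 'ccb' as idx 4
Step 5: w='cb' (idx 2), next='b' -> output (2, 'b'), add 'cbb' as idx 5
Step 6: w='' (idx 0), next='b' -> output (0, 'b'), add 'b' as idx 6


Encoded: [(0, 'c'), (1, 'b'), (1, 'c'), (3, 'b'), (2, 'b'), (0, 'b')]


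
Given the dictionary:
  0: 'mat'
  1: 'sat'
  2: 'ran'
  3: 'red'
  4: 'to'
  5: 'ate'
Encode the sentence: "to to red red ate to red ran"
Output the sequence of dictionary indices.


Look up each word in the dictionary:
  'to' -> 4
  'to' -> 4
  'red' -> 3
  'red' -> 3
  'ate' -> 5
  'to' -> 4
  'red' -> 3
  'ran' -> 2

Encoded: [4, 4, 3, 3, 5, 4, 3, 2]


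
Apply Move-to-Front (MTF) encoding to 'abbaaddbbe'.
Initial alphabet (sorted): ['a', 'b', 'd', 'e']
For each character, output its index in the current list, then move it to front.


MTF encoding:
'a': index 0 in ['a', 'b', 'd', 'e'] -> ['a', 'b', 'd', 'e']
'b': index 1 in ['a', 'b', 'd', 'e'] -> ['b', 'a', 'd', 'e']
'b': index 0 in ['b', 'a', 'd', 'e'] -> ['b', 'a', 'd', 'e']
'a': index 1 in ['b', 'a', 'd', 'e'] -> ['a', 'b', 'd', 'e']
'a': index 0 in ['a', 'b', 'd', 'e'] -> ['a', 'b', 'd', 'e']
'd': index 2 in ['a', 'b', 'd', 'e'] -> ['d', 'a', 'b', 'e']
'd': index 0 in ['d', 'a', 'b', 'e'] -> ['d', 'a', 'b', 'e']
'b': index 2 in ['d', 'a', 'b', 'e'] -> ['b', 'd', 'a', 'e']
'b': index 0 in ['b', 'd', 'a', 'e'] -> ['b', 'd', 'a', 'e']
'e': index 3 in ['b', 'd', 'a', 'e'] -> ['e', 'b', 'd', 'a']


Output: [0, 1, 0, 1, 0, 2, 0, 2, 0, 3]


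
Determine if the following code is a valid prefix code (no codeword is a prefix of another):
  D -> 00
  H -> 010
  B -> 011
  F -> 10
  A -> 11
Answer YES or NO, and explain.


Checking each pair (does one codeword prefix another?):
  D='00' vs H='010': no prefix
  D='00' vs B='011': no prefix
  D='00' vs F='10': no prefix
  D='00' vs A='11': no prefix
  H='010' vs D='00': no prefix
  H='010' vs B='011': no prefix
  H='010' vs F='10': no prefix
  H='010' vs A='11': no prefix
  B='011' vs D='00': no prefix
  B='011' vs H='010': no prefix
  B='011' vs F='10': no prefix
  B='011' vs A='11': no prefix
  F='10' vs D='00': no prefix
  F='10' vs H='010': no prefix
  F='10' vs B='011': no prefix
  F='10' vs A='11': no prefix
  A='11' vs D='00': no prefix
  A='11' vs H='010': no prefix
  A='11' vs B='011': no prefix
  A='11' vs F='10': no prefix
No violation found over all pairs.

YES -- this is a valid prefix code. No codeword is a prefix of any other codeword.


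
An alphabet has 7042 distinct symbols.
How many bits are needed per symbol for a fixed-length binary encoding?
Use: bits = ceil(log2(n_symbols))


log2(7042) = 12.7818
Bracket: 2^12 = 4096 < 7042 <= 2^13 = 8192
So ceil(log2(7042)) = 13

bits = ceil(log2(7042)) = ceil(12.7818) = 13 bits


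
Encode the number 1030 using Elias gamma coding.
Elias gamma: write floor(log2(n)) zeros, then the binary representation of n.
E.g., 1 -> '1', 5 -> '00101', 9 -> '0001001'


num_bits = floor(log2(1030)) + 1 = 11
leading_zeros = num_bits - 1 = 10
binary(1030) = 10000000110

Elias gamma(1030) = '0000000000' + '10000000110' = 000000000010000000110 (21 bits)


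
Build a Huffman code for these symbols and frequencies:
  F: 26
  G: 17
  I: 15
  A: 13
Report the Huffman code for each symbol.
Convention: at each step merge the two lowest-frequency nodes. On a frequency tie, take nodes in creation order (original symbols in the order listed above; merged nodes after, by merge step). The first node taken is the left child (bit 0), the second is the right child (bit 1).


Huffman tree construction:
Step 1: Merge A(13) + I(15) = 28
Step 2: Merge G(17) + F(26) = 43
Step 3: Merge (A+I)(28) + (G+F)(43) = 71
Read each symbol's code off the tree from the root (left child = 0, right child = 1).

Codes:
  F: 11 (length 2)
  G: 10 (length 2)
  I: 01 (length 2)
  A: 00 (length 2)
Average code length: 142/71 = 2.0000 bits/symbol


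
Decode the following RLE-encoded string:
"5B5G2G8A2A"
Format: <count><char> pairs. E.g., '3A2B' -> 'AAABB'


Expanding each <count><char> pair:
  5B -> 'BBBBB'
  5G -> 'GGGGG'
  2G -> 'GG'
  8A -> 'AAAAAAAA'
  2A -> 'AA'

Decoded = BBBBBGGGGGGGAAAAAAAAAA


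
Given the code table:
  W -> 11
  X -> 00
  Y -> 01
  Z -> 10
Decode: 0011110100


Decoding:
00 -> X
11 -> W
11 -> W
01 -> Y
00 -> X


Result: XWWYX


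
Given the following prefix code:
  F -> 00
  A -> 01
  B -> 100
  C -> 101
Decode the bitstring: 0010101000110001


Decoding step by step:
Bits 00 -> F
Bits 101 -> C
Bits 01 -> A
Bits 00 -> F
Bits 01 -> A
Bits 100 -> B
Bits 01 -> A


Decoded message: FCAFABA


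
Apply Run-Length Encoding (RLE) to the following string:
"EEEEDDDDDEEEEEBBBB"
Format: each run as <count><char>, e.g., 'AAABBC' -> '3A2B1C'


Scanning runs left to right:
  i=0: run of 'E' x 4 -> '4E'
  i=4: run of 'D' x 5 -> '5D'
  i=9: run of 'E' x 5 -> '5E'
  i=14: run of 'B' x 4 -> '4B'

RLE = 4E5D5E4B


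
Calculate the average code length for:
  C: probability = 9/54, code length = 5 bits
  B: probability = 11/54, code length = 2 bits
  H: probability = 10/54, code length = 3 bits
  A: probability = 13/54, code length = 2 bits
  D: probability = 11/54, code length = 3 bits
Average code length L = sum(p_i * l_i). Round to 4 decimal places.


Weighted contributions p_i * l_i:
  C: (9/54) * 5 = 45/54
  B: (11/54) * 2 = 22/54
  H: (10/54) * 3 = 30/54
  A: (13/54) * 2 = 26/54
  D: (11/54) * 3 = 33/54
Sum = (45 + 22 + 30 + 26 + 33)/54 = 156/54

L = 156/54 = 2.8889 bits/symbol


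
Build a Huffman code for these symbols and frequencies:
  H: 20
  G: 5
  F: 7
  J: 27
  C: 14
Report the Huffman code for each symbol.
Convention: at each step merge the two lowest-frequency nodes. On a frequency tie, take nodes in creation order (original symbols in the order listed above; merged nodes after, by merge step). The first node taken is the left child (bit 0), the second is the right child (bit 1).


Huffman tree construction:
Step 1: Merge G(5) + F(7) = 12
Step 2: Merge (G+F)(12) + C(14) = 26
Step 3: Merge H(20) + ((G+F)+C)(26) = 46
Step 4: Merge J(27) + (H+((G+F)+C))(46) = 73
Read each symbol's code off the tree from the root (left child = 0, right child = 1).

Codes:
  H: 10 (length 2)
  G: 1100 (length 4)
  F: 1101 (length 4)
  J: 0 (length 1)
  C: 111 (length 3)
Average code length: 157/73 = 2.1507 bits/symbol


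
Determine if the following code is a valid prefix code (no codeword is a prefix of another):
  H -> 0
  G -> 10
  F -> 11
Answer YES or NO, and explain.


Checking each pair (does one codeword prefix another?):
  H='0' vs G='10': no prefix
  H='0' vs F='11': no prefix
  G='10' vs H='0': no prefix
  G='10' vs F='11': no prefix
  F='11' vs H='0': no prefix
  F='11' vs G='10': no prefix
No violation found over all pairs.

YES -- this is a valid prefix code. No codeword is a prefix of any other codeword.


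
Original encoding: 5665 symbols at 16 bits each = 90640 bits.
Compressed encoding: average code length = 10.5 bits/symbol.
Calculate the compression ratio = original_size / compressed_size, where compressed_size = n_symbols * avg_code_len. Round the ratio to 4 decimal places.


original_size = n_symbols * orig_bits = 5665 * 16 = 90640 bits
compressed_size = n_symbols * avg_code_len = 5665 * 10.5 = 59482.5 bits
ratio = original_size / compressed_size = 90640 / 59482.5 = 1.5238

Compression ratio = 1.5238


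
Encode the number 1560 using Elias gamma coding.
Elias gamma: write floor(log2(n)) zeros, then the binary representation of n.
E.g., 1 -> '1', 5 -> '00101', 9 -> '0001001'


num_bits = floor(log2(1560)) + 1 = 11
leading_zeros = num_bits - 1 = 10
binary(1560) = 11000011000

Elias gamma(1560) = '0000000000' + '11000011000' = 000000000011000011000 (21 bits)


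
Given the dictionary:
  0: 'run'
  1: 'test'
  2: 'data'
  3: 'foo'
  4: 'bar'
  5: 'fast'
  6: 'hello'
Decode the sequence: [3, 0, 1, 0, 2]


Look up each index in the dictionary:
  3 -> 'foo'
  0 -> 'run'
  1 -> 'test'
  0 -> 'run'
  2 -> 'data'

Decoded: "foo run test run data"


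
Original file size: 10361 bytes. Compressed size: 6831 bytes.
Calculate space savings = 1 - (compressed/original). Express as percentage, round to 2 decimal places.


ratio = compressed/original = 6831/10361 = 0.659299
savings = 1 - ratio = 1 - 0.659299 = 0.340701
as a percentage: 0.340701 * 100 = 34.07%

Space savings = 1 - 6831/10361 = 34.07%


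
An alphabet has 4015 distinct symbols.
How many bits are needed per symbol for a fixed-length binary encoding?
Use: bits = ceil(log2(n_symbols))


log2(4015) = 11.9712
Bracket: 2^11 = 2048 < 4015 <= 2^12 = 4096
So ceil(log2(4015)) = 12

bits = ceil(log2(4015)) = ceil(11.9712) = 12 bits


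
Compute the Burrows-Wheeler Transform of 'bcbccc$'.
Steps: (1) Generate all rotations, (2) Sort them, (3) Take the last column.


Rotations (sorted):
  0: $bcbccc -> last char: c
  1: bcbccc$ -> last char: $
  2: bccc$bc -> last char: c
  3: c$bcbcc -> last char: c
  4: cbccc$b -> last char: b
  5: cc$bcbc -> last char: c
  6: ccc$bcb -> last char: b


BWT = c$ccbcb


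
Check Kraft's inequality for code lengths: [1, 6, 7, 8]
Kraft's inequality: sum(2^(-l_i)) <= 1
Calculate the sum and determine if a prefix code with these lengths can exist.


Sum = 2^(-1) + 2^(-6) + 2^(-7) + 2^(-8)
    = 0.5 + 0.015625 + 0.0078125 + 0.00390625
    = 135/256 = 0.52734375
Since 0.52734375 <= 1, Kraft's inequality IS satisfied.
A prefix code with these lengths CAN exist.

Kraft sum = 0.52734375. Satisfied.


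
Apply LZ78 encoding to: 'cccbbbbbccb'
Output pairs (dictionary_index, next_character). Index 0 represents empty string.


LZ78 encoding steps:
Dictionary: {0: ''}
Step 1: w='' (idx 0), next='c' -> output (0, 'c'), add 'c' as idx 1
Step 2: w='c' (idx 1), next='c' -> output (1, 'c'), add 'cc' as idx 2
Step 3: w='' (idx 0), next='b' -> output (0, 'b'), add 'b' as idx 3
Step 4: w='b' (idx 3), next='b' -> output (3, 'b'), add 'bb' as idx 4
Step 5: w='bb' (idx 4), next='c' -> output (4, 'c'), add 'bbc' as idx 5
Step 6: w='c' (idx 1), next='b' -> output (1, 'b'), add 'cb' as idx 6


Encoded: [(0, 'c'), (1, 'c'), (0, 'b'), (3, 'b'), (4, 'c'), (1, 'b')]


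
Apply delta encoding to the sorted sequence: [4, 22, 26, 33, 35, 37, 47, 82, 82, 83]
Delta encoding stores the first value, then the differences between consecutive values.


First value: 4
Deltas:
  22 - 4 = 18
  26 - 22 = 4
  33 - 26 = 7
  35 - 33 = 2
  37 - 35 = 2
  47 - 37 = 10
  82 - 47 = 35
  82 - 82 = 0
  83 - 82 = 1


Delta encoded: [4, 18, 4, 7, 2, 2, 10, 35, 0, 1]


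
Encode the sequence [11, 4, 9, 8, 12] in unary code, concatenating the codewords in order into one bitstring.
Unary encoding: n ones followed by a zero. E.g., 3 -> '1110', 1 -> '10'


Encode each number as n ones followed by a terminating 0:
  11 -> 111111111110 (12 bits)
  4 -> 11110 (5 bits)
  9 -> 1111111110 (10 bits)
  8 -> 111111110 (9 bits)
  12 -> 1111111111110 (13 bits)
Total length = 12 + 5 + 10 + 9 + 13 = 49 bits.

Unary([11, 4, 9, 8, 12]) = 1111111111101111011111111101111111101111111111110 (49 bits)


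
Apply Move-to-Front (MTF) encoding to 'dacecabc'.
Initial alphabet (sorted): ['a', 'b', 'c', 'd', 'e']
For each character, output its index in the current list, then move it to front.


MTF encoding:
'd': index 3 in ['a', 'b', 'c', 'd', 'e'] -> ['d', 'a', 'b', 'c', 'e']
'a': index 1 in ['d', 'a', 'b', 'c', 'e'] -> ['a', 'd', 'b', 'c', 'e']
'c': index 3 in ['a', 'd', 'b', 'c', 'e'] -> ['c', 'a', 'd', 'b', 'e']
'e': index 4 in ['c', 'a', 'd', 'b', 'e'] -> ['e', 'c', 'a', 'd', 'b']
'c': index 1 in ['e', 'c', 'a', 'd', 'b'] -> ['c', 'e', 'a', 'd', 'b']
'a': index 2 in ['c', 'e', 'a', 'd', 'b'] -> ['a', 'c', 'e', 'd', 'b']
'b': index 4 in ['a', 'c', 'e', 'd', 'b'] -> ['b', 'a', 'c', 'e', 'd']
'c': index 2 in ['b', 'a', 'c', 'e', 'd'] -> ['c', 'b', 'a', 'e', 'd']


Output: [3, 1, 3, 4, 1, 2, 4, 2]


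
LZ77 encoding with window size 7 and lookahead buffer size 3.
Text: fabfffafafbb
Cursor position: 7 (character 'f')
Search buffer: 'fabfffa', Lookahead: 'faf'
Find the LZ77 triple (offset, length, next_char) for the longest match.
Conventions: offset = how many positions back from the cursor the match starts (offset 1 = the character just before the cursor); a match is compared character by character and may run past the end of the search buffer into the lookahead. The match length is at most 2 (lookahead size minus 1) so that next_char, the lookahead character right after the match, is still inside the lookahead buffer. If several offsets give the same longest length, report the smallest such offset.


Try each offset into the search buffer:
  offset=1 (pos 6, char 'a'): match length 0
  offset=2 (pos 5, char 'f'): match length 2
  offset=3 (pos 4, char 'f'): match length 1
  offset=4 (pos 3, char 'f'): match length 1
  offset=5 (pos 2, char 'b'): match length 0
  offset=6 (pos 1, char 'a'): match length 0
  offset=7 (pos 0, char 'f'): match length 2
Longest match has length 2, found at offsets 2, 7; take the smallest, offset 2.
next_char = character at position 7 + 2 = 9 -> 'f'

Best match: offset=2, length=2 (matching 'fa' starting at position 5)
LZ77 triple: (2, 2, 'f')


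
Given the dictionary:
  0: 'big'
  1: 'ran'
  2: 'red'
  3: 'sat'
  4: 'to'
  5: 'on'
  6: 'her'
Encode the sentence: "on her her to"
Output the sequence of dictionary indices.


Look up each word in the dictionary:
  'on' -> 5
  'her' -> 6
  'her' -> 6
  'to' -> 4

Encoded: [5, 6, 6, 4]
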